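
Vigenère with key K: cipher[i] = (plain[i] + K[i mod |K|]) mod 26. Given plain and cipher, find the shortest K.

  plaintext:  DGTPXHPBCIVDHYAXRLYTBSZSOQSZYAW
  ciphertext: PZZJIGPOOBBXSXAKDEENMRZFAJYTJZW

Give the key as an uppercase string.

MTGULZAN

  i= 0: P-D = 12 → M
  i= 1: Z-G = 19 → T
  i= 2: Z-T =  6 → G
  i= 3: J-P = 20 → U
  i= 4: I-X = 11 → L
  i= 5: G-H = 25 → Z
  i= 6: P-P =  0 → A
  i= 7: O-B = 13 → N
  i= 8: O-C = 12 → M
  i= 9: B-I = 19 → T
  i=10: B-V =  6 → G
  i=11: X-D = 20 → U
  i=12: S-H = 11 → L
  i=13: X-Y = 25 → Z
  i=14: A-A =  0 → A
  i=15: K-X = 13 → N
  i=16: D-R = 12 → M
  i=17: E-L = 19 → T
  i=18: E-Y =  6 → G
  i=19: N-T = 20 → U
  i=20: M-B = 11 → L
  i=21: R-S = 25 → Z
  i=22: Z-Z =  0 → A
  i=23: F-S = 13 → N
  i=24: A-O = 12 → M
  i=25: J-Q = 19 → T
  i=26: Y-S =  6 → G
  i=27: T-Z = 20 → U
  i=28: J-Y = 11 → L
  i=29: Z-A = 25 → Z
  i=30: W-W =  0 → A
  shifts repeat with period 8: MTGULZAN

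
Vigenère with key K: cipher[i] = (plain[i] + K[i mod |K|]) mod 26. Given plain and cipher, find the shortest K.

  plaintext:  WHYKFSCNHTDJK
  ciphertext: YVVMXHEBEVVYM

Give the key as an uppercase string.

COXCSP

  i= 0: Y-W =  2 → C
  i= 1: V-H = 14 → O
  i= 2: V-Y = 23 → X
  i= 3: M-K =  2 → C
  i= 4: X-F = 18 → S
  i= 5: H-S = 15 → P
  i= 6: E-C =  2 → C
  i= 7: B-N = 14 → O
  i= 8: E-H = 23 → X
  i= 9: V-T =  2 → C
  i=10: V-D = 18 → S
  i=11: Y-J = 15 → P
  i=12: M-K =  2 → C
  shifts repeat with period 6: COXCSP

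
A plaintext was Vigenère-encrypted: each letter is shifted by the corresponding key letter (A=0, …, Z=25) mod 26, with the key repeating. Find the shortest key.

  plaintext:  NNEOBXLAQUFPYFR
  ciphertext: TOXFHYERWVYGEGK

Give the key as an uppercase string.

  i= 0: T-N =  6 → G
  i= 1: O-N =  1 → B
  i= 2: X-E = 19 → T
  i= 3: F-O = 17 → R
  i= 4: H-B =  6 → G
  i= 5: Y-X =  1 → B
  i= 6: E-L = 19 → T
  i= 7: R-A = 17 → R
  i= 8: W-Q =  6 → G
  i= 9: V-U =  1 → B
  i=10: Y-F = 19 → T
  i=11: G-P = 17 → R
  i=12: E-Y =  6 → G
  i=13: G-F =  1 → B
  i=14: K-R = 19 → T
  shifts repeat with period 4: GBTR

GBTR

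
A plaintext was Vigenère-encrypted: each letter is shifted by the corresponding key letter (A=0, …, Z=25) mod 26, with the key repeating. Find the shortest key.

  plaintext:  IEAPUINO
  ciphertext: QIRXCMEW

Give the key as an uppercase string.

IERI

  i= 0: Q-I =  8 → I
  i= 1: I-E =  4 → E
  i= 2: R-A = 17 → R
  i= 3: X-P =  8 → I
  i= 4: C-U =  8 → I
  i= 5: M-I =  4 → E
  i= 6: E-N = 17 → R
  i= 7: W-O =  8 → I
  shifts repeat with period 4: IERI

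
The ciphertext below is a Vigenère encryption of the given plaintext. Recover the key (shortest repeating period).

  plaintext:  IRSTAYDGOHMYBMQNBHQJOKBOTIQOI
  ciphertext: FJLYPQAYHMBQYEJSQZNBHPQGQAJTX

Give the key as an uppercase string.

  i= 0: F-I = 23 → X
  i= 1: J-R = 18 → S
  i= 2: L-S = 19 → T
  i= 3: Y-T =  5 → F
  i= 4: P-A = 15 → P
  i= 5: Q-Y = 18 → S
  i= 6: A-D = 23 → X
  i= 7: Y-G = 18 → S
  i= 8: H-O = 19 → T
  i= 9: M-H =  5 → F
  i=10: B-M = 15 → P
  i=11: Q-Y = 18 → S
  i=12: Y-B = 23 → X
  i=13: E-M = 18 → S
  i=14: J-Q = 19 → T
  i=15: S-N =  5 → F
  i=16: Q-B = 15 → P
  i=17: Z-H = 18 → S
  i=18: N-Q = 23 → X
  i=19: B-J = 18 → S
  i=20: H-O = 19 → T
  i=21: P-K =  5 → F
  i=22: Q-B = 15 → P
  i=23: G-O = 18 → S
  i=24: Q-T = 23 → X
  i=25: A-I = 18 → S
  i=26: J-Q = 19 → T
  i=27: T-O =  5 → F
  i=28: X-I = 15 → P
  shifts repeat with period 6: XSTFPS

XSTFPS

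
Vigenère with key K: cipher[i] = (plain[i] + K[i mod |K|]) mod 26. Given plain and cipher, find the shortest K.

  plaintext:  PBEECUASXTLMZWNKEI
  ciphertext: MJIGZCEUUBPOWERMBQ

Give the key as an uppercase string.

XIEC

  i= 0: M-P = 23 → X
  i= 1: J-B =  8 → I
  i= 2: I-E =  4 → E
  i= 3: G-E =  2 → C
  i= 4: Z-C = 23 → X
  i= 5: C-U =  8 → I
  i= 6: E-A =  4 → E
  i= 7: U-S =  2 → C
  i= 8: U-X = 23 → X
  i= 9: B-T =  8 → I
  i=10: P-L =  4 → E
  i=11: O-M =  2 → C
  i=12: W-Z = 23 → X
  i=13: E-W =  8 → I
  i=14: R-N =  4 → E
  i=15: M-K =  2 → C
  i=16: B-E = 23 → X
  i=17: Q-I =  8 → I
  shifts repeat with period 4: XIEC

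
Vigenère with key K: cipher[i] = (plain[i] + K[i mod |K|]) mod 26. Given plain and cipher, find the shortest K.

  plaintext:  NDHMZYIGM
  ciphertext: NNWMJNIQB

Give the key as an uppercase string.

  i= 0: N-N =  0 → A
  i= 1: N-D = 10 → K
  i= 2: W-H = 15 → P
  i= 3: M-M =  0 → A
  i= 4: J-Z = 10 → K
  i= 5: N-Y = 15 → P
  i= 6: I-I =  0 → A
  i= 7: Q-G = 10 → K
  i= 8: B-M = 15 → P
  shifts repeat with period 3: AKP

AKP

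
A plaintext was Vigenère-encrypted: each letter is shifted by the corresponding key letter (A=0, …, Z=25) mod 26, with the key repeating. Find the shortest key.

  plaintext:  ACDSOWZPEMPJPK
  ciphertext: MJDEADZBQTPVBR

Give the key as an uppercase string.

  i= 0: M-A = 12 → M
  i= 1: J-C =  7 → H
  i= 2: D-D =  0 → A
  i= 3: E-S = 12 → M
  i= 4: A-O = 12 → M
  i= 5: D-W =  7 → H
  i= 6: Z-Z =  0 → A
  i= 7: B-P = 12 → M
  i= 8: Q-E = 12 → M
  i= 9: T-M =  7 → H
  i=10: P-P =  0 → A
  i=11: V-J = 12 → M
  i=12: B-P = 12 → M
  i=13: R-K =  7 → H
  shifts repeat with period 4: MHAM

MHAM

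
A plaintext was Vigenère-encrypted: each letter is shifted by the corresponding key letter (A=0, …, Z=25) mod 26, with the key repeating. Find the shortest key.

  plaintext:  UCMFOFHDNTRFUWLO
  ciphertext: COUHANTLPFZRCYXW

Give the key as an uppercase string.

IMICM

  i= 0: C-U =  8 → I
  i= 1: O-C = 12 → M
  i= 2: U-M =  8 → I
  i= 3: H-F =  2 → C
  i= 4: A-O = 12 → M
  i= 5: N-F =  8 → I
  i= 6: T-H = 12 → M
  i= 7: L-D =  8 → I
  i= 8: P-N =  2 → C
  i= 9: F-T = 12 → M
  i=10: Z-R =  8 → I
  i=11: R-F = 12 → M
  i=12: C-U =  8 → I
  i=13: Y-W =  2 → C
  i=14: X-L = 12 → M
  i=15: W-O =  8 → I
  shifts repeat with period 5: IMICM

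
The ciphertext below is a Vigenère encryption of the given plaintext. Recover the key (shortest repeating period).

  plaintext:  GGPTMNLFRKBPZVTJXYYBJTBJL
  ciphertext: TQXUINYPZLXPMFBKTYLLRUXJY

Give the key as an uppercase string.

  i= 0: T-G = 13 → N
  i= 1: Q-G = 10 → K
  i= 2: X-P =  8 → I
  i= 3: U-T =  1 → B
  i= 4: I-M = 22 → W
  i= 5: N-N =  0 → A
  i= 6: Y-L = 13 → N
  i= 7: P-F = 10 → K
  i= 8: Z-R =  8 → I
  i= 9: L-K =  1 → B
  i=10: X-B = 22 → W
  i=11: P-P =  0 → A
  i=12: M-Z = 13 → N
  i=13: F-V = 10 → K
  i=14: B-T =  8 → I
  i=15: K-J =  1 → B
  i=16: T-X = 22 → W
  i=17: Y-Y =  0 → A
  i=18: L-Y = 13 → N
  i=19: L-B = 10 → K
  i=20: R-J =  8 → I
  i=21: U-T =  1 → B
  i=22: X-B = 22 → W
  i=23: J-J =  0 → A
  i=24: Y-L = 13 → N
  shifts repeat with period 6: NKIBWA

NKIBWA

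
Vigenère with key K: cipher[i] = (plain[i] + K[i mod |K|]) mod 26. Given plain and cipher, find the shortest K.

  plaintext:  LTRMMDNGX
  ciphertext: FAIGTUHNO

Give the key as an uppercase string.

  i= 0: F-L = 20 → U
  i= 1: A-T =  7 → H
  i= 2: I-R = 17 → R
  i= 3: G-M = 20 → U
  i= 4: T-M =  7 → H
  i= 5: U-D = 17 → R
  i= 6: H-N = 20 → U
  i= 7: N-G =  7 → H
  i= 8: O-X = 17 → R
  shifts repeat with period 3: UHR

UHR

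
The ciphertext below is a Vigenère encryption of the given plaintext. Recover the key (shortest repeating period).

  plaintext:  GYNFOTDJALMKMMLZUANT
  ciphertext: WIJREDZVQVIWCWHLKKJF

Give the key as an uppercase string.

  i= 0: W-G = 16 → Q
  i= 1: I-Y = 10 → K
  i= 2: J-N = 22 → W
  i= 3: R-F = 12 → M
  i= 4: E-O = 16 → Q
  i= 5: D-T = 10 → K
  i= 6: Z-D = 22 → W
  i= 7: V-J = 12 → M
  i= 8: Q-A = 16 → Q
  i= 9: V-L = 10 → K
  i=10: I-M = 22 → W
  i=11: W-K = 12 → M
  i=12: C-M = 16 → Q
  i=13: W-M = 10 → K
  i=14: H-L = 22 → W
  i=15: L-Z = 12 → M
  i=16: K-U = 16 → Q
  i=17: K-A = 10 → K
  i=18: J-N = 22 → W
  i=19: F-T = 12 → M
  shifts repeat with period 4: QKWM

QKWM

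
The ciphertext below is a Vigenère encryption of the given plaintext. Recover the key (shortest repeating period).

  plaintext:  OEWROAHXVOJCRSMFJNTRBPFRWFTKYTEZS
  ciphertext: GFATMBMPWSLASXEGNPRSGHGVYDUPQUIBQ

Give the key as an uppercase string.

  i= 0: G-O = 18 → S
  i= 1: F-E =  1 → B
  i= 2: A-W =  4 → E
  i= 3: T-R =  2 → C
  i= 4: M-O = 24 → Y
  i= 5: B-A =  1 → B
  i= 6: M-H =  5 → F
  i= 7: P-X = 18 → S
  i= 8: W-V =  1 → B
  i= 9: S-O =  4 → E
  i=10: L-J =  2 → C
  i=11: A-C = 24 → Y
  i=12: S-R =  1 → B
  i=13: X-S =  5 → F
  i=14: E-M = 18 → S
  i=15: G-F =  1 → B
  i=16: N-J =  4 → E
  i=17: P-N =  2 → C
  i=18: R-T = 24 → Y
  i=19: S-R =  1 → B
  i=20: G-B =  5 → F
  i=21: H-P = 18 → S
  i=22: G-F =  1 → B
  i=23: V-R =  4 → E
  i=24: Y-W =  2 → C
  i=25: D-F = 24 → Y
  i=26: U-T =  1 → B
  i=27: P-K =  5 → F
  i=28: Q-Y = 18 → S
  i=29: U-T =  1 → B
  i=30: I-E =  4 → E
  i=31: B-Z =  2 → C
  i=32: Q-S = 24 → Y
  shifts repeat with period 7: SBECYBF

SBECYBF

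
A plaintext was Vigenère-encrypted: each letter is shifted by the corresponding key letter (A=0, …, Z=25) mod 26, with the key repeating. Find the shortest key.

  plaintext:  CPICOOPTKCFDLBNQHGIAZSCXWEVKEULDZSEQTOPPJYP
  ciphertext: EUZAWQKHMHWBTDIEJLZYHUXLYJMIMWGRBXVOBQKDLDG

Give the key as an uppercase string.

  i= 0: E-C =  2 → C
  i= 1: U-P =  5 → F
  i= 2: Z-I = 17 → R
  i= 3: A-C = 24 → Y
  i= 4: W-O =  8 → I
  i= 5: Q-O =  2 → C
  i= 6: K-P = 21 → V
  i= 7: H-T = 14 → O
  i= 8: M-K =  2 → C
  i= 9: H-C =  5 → F
  i=10: W-F = 17 → R
  i=11: B-D = 24 → Y
  i=12: T-L =  8 → I
  i=13: D-B =  2 → C
  i=14: I-N = 21 → V
  i=15: E-Q = 14 → O
  i=16: J-H =  2 → C
  i=17: L-G =  5 → F
  i=18: Z-I = 17 → R
  i=19: Y-A = 24 → Y
  i=20: H-Z =  8 → I
  i=21: U-S =  2 → C
  i=22: X-C = 21 → V
  i=23: L-X = 14 → O
  i=24: Y-W =  2 → C
  i=25: J-E =  5 → F
  i=26: M-V = 17 → R
  i=27: I-K = 24 → Y
  i=28: M-E =  8 → I
  i=29: W-U =  2 → C
  i=30: G-L = 21 → V
  i=31: R-D = 14 → O
  i=32: B-Z =  2 → C
  i=33: X-S =  5 → F
  i=34: V-E = 17 → R
  i=35: O-Q = 24 → Y
  i=36: B-T =  8 → I
  i=37: Q-O =  2 → C
  i=38: K-P = 21 → V
  i=39: D-P = 14 → O
  i=40: L-J =  2 → C
  i=41: D-Y =  5 → F
  i=42: G-P = 17 → R
  shifts repeat with period 8: CFRYICVO

CFRYICVO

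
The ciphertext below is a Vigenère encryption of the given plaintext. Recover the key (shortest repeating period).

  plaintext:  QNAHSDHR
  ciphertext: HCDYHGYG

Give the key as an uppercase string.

  i= 0: H-Q = 17 → R
  i= 1: C-N = 15 → P
  i= 2: D-A =  3 → D
  i= 3: Y-H = 17 → R
  i= 4: H-S = 15 → P
  i= 5: G-D =  3 → D
  i= 6: Y-H = 17 → R
  i= 7: G-R = 15 → P
  shifts repeat with period 3: RPD

RPD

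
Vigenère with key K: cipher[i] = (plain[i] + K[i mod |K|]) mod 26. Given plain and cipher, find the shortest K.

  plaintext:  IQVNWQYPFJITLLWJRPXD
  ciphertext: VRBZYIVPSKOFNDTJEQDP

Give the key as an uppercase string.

  i= 0: V-I = 13 → N
  i= 1: R-Q =  1 → B
  i= 2: B-V =  6 → G
  i= 3: Z-N = 12 → M
  i= 4: Y-W =  2 → C
  i= 5: I-Q = 18 → S
  i= 6: V-Y = 23 → X
  i= 7: P-P =  0 → A
  i= 8: S-F = 13 → N
  i= 9: K-J =  1 → B
  i=10: O-I =  6 → G
  i=11: F-T = 12 → M
  i=12: N-L =  2 → C
  i=13: D-L = 18 → S
  i=14: T-W = 23 → X
  i=15: J-J =  0 → A
  i=16: E-R = 13 → N
  i=17: Q-P =  1 → B
  i=18: D-X =  6 → G
  i=19: P-D = 12 → M
  shifts repeat with period 8: NBGMCSXA

NBGMCSXA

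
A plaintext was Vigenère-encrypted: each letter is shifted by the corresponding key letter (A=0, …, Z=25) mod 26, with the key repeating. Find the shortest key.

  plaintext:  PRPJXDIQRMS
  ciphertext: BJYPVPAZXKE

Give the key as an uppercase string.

  i= 0: B-P = 12 → M
  i= 1: J-R = 18 → S
  i= 2: Y-P =  9 → J
  i= 3: P-J =  6 → G
  i= 4: V-X = 24 → Y
  i= 5: P-D = 12 → M
  i= 6: A-I = 18 → S
  i= 7: Z-Q =  9 → J
  i= 8: X-R =  6 → G
  i= 9: K-M = 24 → Y
  i=10: E-S = 12 → M
  shifts repeat with period 5: MSJGY

MSJGY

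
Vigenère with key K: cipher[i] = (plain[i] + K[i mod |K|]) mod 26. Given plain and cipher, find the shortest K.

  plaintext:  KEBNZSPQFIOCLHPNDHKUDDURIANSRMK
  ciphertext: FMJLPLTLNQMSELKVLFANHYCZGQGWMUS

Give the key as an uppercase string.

VIIYQTE

  i= 0: F-K = 21 → V
  i= 1: M-E =  8 → I
  i= 2: J-B =  8 → I
  i= 3: L-N = 24 → Y
  i= 4: P-Z = 16 → Q
  i= 5: L-S = 19 → T
  i= 6: T-P =  4 → E
  i= 7: L-Q = 21 → V
  i= 8: N-F =  8 → I
  i= 9: Q-I =  8 → I
  i=10: M-O = 24 → Y
  i=11: S-C = 16 → Q
  i=12: E-L = 19 → T
  i=13: L-H =  4 → E
  i=14: K-P = 21 → V
  i=15: V-N =  8 → I
  i=16: L-D =  8 → I
  i=17: F-H = 24 → Y
  i=18: A-K = 16 → Q
  i=19: N-U = 19 → T
  i=20: H-D =  4 → E
  i=21: Y-D = 21 → V
  i=22: C-U =  8 → I
  i=23: Z-R =  8 → I
  i=24: G-I = 24 → Y
  i=25: Q-A = 16 → Q
  i=26: G-N = 19 → T
  i=27: W-S =  4 → E
  i=28: M-R = 21 → V
  i=29: U-M =  8 → I
  i=30: S-K =  8 → I
  shifts repeat with period 7: VIIYQTE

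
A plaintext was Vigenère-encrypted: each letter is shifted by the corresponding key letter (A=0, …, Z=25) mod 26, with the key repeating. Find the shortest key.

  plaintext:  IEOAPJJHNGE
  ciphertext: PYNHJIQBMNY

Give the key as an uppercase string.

  i= 0: P-I =  7 → H
  i= 1: Y-E = 20 → U
  i= 2: N-O = 25 → Z
  i= 3: H-A =  7 → H
  i= 4: J-P = 20 → U
  i= 5: I-J = 25 → Z
  i= 6: Q-J =  7 → H
  i= 7: B-H = 20 → U
  i= 8: M-N = 25 → Z
  i= 9: N-G =  7 → H
  i=10: Y-E = 20 → U
  shifts repeat with period 3: HUZ

HUZ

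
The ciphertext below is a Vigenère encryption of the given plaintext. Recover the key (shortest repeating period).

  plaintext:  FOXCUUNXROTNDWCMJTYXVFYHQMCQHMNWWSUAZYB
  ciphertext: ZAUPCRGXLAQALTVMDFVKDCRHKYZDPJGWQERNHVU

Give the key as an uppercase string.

  i= 0: Z-F = 20 → U
  i= 1: A-O = 12 → M
  i= 2: U-X = 23 → X
  i= 3: P-C = 13 → N
  i= 4: C-U =  8 → I
  i= 5: R-U = 23 → X
  i= 6: G-N = 19 → T
  i= 7: X-X =  0 → A
  i= 8: L-R = 20 → U
  i= 9: A-O = 12 → M
  i=10: Q-T = 23 → X
  i=11: A-N = 13 → N
  i=12: L-D =  8 → I
  i=13: T-W = 23 → X
  i=14: V-C = 19 → T
  i=15: M-M =  0 → A
  i=16: D-J = 20 → U
  i=17: F-T = 12 → M
  i=18: V-Y = 23 → X
  i=19: K-X = 13 → N
  i=20: D-V =  8 → I
  i=21: C-F = 23 → X
  i=22: R-Y = 19 → T
  i=23: H-H =  0 → A
  i=24: K-Q = 20 → U
  i=25: Y-M = 12 → M
  i=26: Z-C = 23 → X
  i=27: D-Q = 13 → N
  i=28: P-H =  8 → I
  i=29: J-M = 23 → X
  i=30: G-N = 19 → T
  i=31: W-W =  0 → A
  i=32: Q-W = 20 → U
  i=33: E-S = 12 → M
  i=34: R-U = 23 → X
  i=35: N-A = 13 → N
  i=36: H-Z =  8 → I
  i=37: V-Y = 23 → X
  i=38: U-B = 19 → T
  shifts repeat with period 8: UMXNIXTA

UMXNIXTA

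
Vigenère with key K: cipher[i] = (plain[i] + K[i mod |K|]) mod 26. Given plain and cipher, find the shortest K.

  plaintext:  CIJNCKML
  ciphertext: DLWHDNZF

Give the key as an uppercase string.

  i= 0: D-C =  1 → B
  i= 1: L-I =  3 → D
  i= 2: W-J = 13 → N
  i= 3: H-N = 20 → U
  i= 4: D-C =  1 → B
  i= 5: N-K =  3 → D
  i= 6: Z-M = 13 → N
  i= 7: F-L = 20 → U
  shifts repeat with period 4: BDNU

BDNU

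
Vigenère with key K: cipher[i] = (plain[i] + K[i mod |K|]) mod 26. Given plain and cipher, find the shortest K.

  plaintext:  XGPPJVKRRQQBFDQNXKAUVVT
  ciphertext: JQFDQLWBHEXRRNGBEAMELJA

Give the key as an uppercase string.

  i= 0: J-X = 12 → M
  i= 1: Q-G = 10 → K
  i= 2: F-P = 16 → Q
  i= 3: D-P = 14 → O
  i= 4: Q-J =  7 → H
  i= 5: L-V = 16 → Q
  i= 6: W-K = 12 → M
  i= 7: B-R = 10 → K
  i= 8: H-R = 16 → Q
  i= 9: E-Q = 14 → O
  i=10: X-Q =  7 → H
  i=11: R-B = 16 → Q
  i=12: R-F = 12 → M
  i=13: N-D = 10 → K
  i=14: G-Q = 16 → Q
  i=15: B-N = 14 → O
  i=16: E-X =  7 → H
  i=17: A-K = 16 → Q
  i=18: M-A = 12 → M
  i=19: E-U = 10 → K
  i=20: L-V = 16 → Q
  i=21: J-V = 14 → O
  i=22: A-T =  7 → H
  shifts repeat with period 6: MKQOHQ

MKQOHQ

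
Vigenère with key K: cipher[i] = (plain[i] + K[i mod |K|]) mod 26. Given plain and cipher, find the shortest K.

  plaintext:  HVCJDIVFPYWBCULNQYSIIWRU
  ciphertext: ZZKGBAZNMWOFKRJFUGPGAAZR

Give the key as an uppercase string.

SEIXY

  i= 0: Z-H = 18 → S
  i= 1: Z-V =  4 → E
  i= 2: K-C =  8 → I
  i= 3: G-J = 23 → X
  i= 4: B-D = 24 → Y
  i= 5: A-I = 18 → S
  i= 6: Z-V =  4 → E
  i= 7: N-F =  8 → I
  i= 8: M-P = 23 → X
  i= 9: W-Y = 24 → Y
  i=10: O-W = 18 → S
  i=11: F-B =  4 → E
  i=12: K-C =  8 → I
  i=13: R-U = 23 → X
  i=14: J-L = 24 → Y
  i=15: F-N = 18 → S
  i=16: U-Q =  4 → E
  i=17: G-Y =  8 → I
  i=18: P-S = 23 → X
  i=19: G-I = 24 → Y
  i=20: A-I = 18 → S
  i=21: A-W =  4 → E
  i=22: Z-R =  8 → I
  i=23: R-U = 23 → X
  shifts repeat with period 5: SEIXY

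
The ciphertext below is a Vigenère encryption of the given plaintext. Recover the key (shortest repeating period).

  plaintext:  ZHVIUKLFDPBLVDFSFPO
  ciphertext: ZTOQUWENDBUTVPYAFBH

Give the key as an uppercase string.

  i= 0: Z-Z =  0 → A
  i= 1: T-H = 12 → M
  i= 2: O-V = 19 → T
  i= 3: Q-I =  8 → I
  i= 4: U-U =  0 → A
  i= 5: W-K = 12 → M
  i= 6: E-L = 19 → T
  i= 7: N-F =  8 → I
  i= 8: D-D =  0 → A
  i= 9: B-P = 12 → M
  i=10: U-B = 19 → T
  i=11: T-L =  8 → I
  i=12: V-V =  0 → A
  i=13: P-D = 12 → M
  i=14: Y-F = 19 → T
  i=15: A-S =  8 → I
  i=16: F-F =  0 → A
  i=17: B-P = 12 → M
  i=18: H-O = 19 → T
  shifts repeat with period 4: AMTI

AMTI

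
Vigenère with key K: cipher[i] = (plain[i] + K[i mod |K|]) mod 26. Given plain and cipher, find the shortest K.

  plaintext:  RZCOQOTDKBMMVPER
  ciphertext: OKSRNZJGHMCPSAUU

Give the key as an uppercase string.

  i= 0: O-R = 23 → X
  i= 1: K-Z = 11 → L
  i= 2: S-C = 16 → Q
  i= 3: R-O =  3 → D
  i= 4: N-Q = 23 → X
  i= 5: Z-O = 11 → L
  i= 6: J-T = 16 → Q
  i= 7: G-D =  3 → D
  i= 8: H-K = 23 → X
  i= 9: M-B = 11 → L
  i=10: C-M = 16 → Q
  i=11: P-M =  3 → D
  i=12: S-V = 23 → X
  i=13: A-P = 11 → L
  i=14: U-E = 16 → Q
  i=15: U-R =  3 → D
  shifts repeat with period 4: XLQD

XLQD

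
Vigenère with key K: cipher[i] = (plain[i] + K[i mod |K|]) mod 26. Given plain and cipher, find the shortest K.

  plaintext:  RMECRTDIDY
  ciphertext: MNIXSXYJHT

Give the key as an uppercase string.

  i= 0: M-R = 21 → V
  i= 1: N-M =  1 → B
  i= 2: I-E =  4 → E
  i= 3: X-C = 21 → V
  i= 4: S-R =  1 → B
  i= 5: X-T =  4 → E
  i= 6: Y-D = 21 → V
  i= 7: J-I =  1 → B
  i= 8: H-D =  4 → E
  i= 9: T-Y = 21 → V
  shifts repeat with period 3: VBE

VBE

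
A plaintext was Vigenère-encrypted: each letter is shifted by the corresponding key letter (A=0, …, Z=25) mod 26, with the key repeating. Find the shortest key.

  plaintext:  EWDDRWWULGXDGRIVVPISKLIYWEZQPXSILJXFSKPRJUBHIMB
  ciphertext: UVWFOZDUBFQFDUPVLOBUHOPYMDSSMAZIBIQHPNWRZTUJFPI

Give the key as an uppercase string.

QZTCXDHA

  i= 0: U-E = 16 → Q
  i= 1: V-W = 25 → Z
  i= 2: W-D = 19 → T
  i= 3: F-D =  2 → C
  i= 4: O-R = 23 → X
  i= 5: Z-W =  3 → D
  i= 6: D-W =  7 → H
  i= 7: U-U =  0 → A
  i= 8: B-L = 16 → Q
  i= 9: F-G = 25 → Z
  i=10: Q-X = 19 → T
  i=11: F-D =  2 → C
  i=12: D-G = 23 → X
  i=13: U-R =  3 → D
  i=14: P-I =  7 → H
  i=15: V-V =  0 → A
  i=16: L-V = 16 → Q
  i=17: O-P = 25 → Z
  i=18: B-I = 19 → T
  i=19: U-S =  2 → C
  i=20: H-K = 23 → X
  i=21: O-L =  3 → D
  i=22: P-I =  7 → H
  i=23: Y-Y =  0 → A
  i=24: M-W = 16 → Q
  i=25: D-E = 25 → Z
  i=26: S-Z = 19 → T
  i=27: S-Q =  2 → C
  i=28: M-P = 23 → X
  i=29: A-X =  3 → D
  i=30: Z-S =  7 → H
  i=31: I-I =  0 → A
  i=32: B-L = 16 → Q
  i=33: I-J = 25 → Z
  i=34: Q-X = 19 → T
  i=35: H-F =  2 → C
  i=36: P-S = 23 → X
  i=37: N-K =  3 → D
  i=38: W-P =  7 → H
  i=39: R-R =  0 → A
  i=40: Z-J = 16 → Q
  i=41: T-U = 25 → Z
  i=42: U-B = 19 → T
  i=43: J-H =  2 → C
  i=44: F-I = 23 → X
  i=45: P-M =  3 → D
  i=46: I-B =  7 → H
  shifts repeat with period 8: QZTCXDHA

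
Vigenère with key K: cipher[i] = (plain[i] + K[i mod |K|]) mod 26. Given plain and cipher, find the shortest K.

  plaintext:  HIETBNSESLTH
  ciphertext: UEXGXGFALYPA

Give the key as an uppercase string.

NWT

  i= 0: U-H = 13 → N
  i= 1: E-I = 22 → W
  i= 2: X-E = 19 → T
  i= 3: G-T = 13 → N
  i= 4: X-B = 22 → W
  i= 5: G-N = 19 → T
  i= 6: F-S = 13 → N
  i= 7: A-E = 22 → W
  i= 8: L-S = 19 → T
  i= 9: Y-L = 13 → N
  i=10: P-T = 22 → W
  i=11: A-H = 19 → T
  shifts repeat with period 3: NWT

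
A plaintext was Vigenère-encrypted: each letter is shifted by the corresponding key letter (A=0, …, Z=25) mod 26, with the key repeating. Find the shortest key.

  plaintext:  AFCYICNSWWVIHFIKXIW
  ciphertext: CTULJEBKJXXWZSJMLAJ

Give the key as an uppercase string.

COSNB

  i= 0: C-A =  2 → C
  i= 1: T-F = 14 → O
  i= 2: U-C = 18 → S
  i= 3: L-Y = 13 → N
  i= 4: J-I =  1 → B
  i= 5: E-C =  2 → C
  i= 6: B-N = 14 → O
  i= 7: K-S = 18 → S
  i= 8: J-W = 13 → N
  i= 9: X-W =  1 → B
  i=10: X-V =  2 → C
  i=11: W-I = 14 → O
  i=12: Z-H = 18 → S
  i=13: S-F = 13 → N
  i=14: J-I =  1 → B
  i=15: M-K =  2 → C
  i=16: L-X = 14 → O
  i=17: A-I = 18 → S
  i=18: J-W = 13 → N
  shifts repeat with period 5: COSNB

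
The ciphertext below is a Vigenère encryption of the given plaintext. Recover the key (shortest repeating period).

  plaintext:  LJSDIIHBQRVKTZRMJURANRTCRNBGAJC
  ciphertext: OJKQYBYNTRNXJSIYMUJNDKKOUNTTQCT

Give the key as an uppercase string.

  i= 0: O-L =  3 → D
  i= 1: J-J =  0 → A
  i= 2: K-S = 18 → S
  i= 3: Q-D = 13 → N
  i= 4: Y-I = 16 → Q
  i= 5: B-I = 19 → T
  i= 6: Y-H = 17 → R
  i= 7: N-B = 12 → M
  i= 8: T-Q =  3 → D
  i= 9: R-R =  0 → A
  i=10: N-V = 18 → S
  i=11: X-K = 13 → N
  i=12: J-T = 16 → Q
  i=13: S-Z = 19 → T
  i=14: I-R = 17 → R
  i=15: Y-M = 12 → M
  i=16: M-J =  3 → D
  i=17: U-U =  0 → A
  i=18: J-R = 18 → S
  i=19: N-A = 13 → N
  i=20: D-N = 16 → Q
  i=21: K-R = 19 → T
  i=22: K-T = 17 → R
  i=23: O-C = 12 → M
  i=24: U-R =  3 → D
  i=25: N-N =  0 → A
  i=26: T-B = 18 → S
  i=27: T-G = 13 → N
  i=28: Q-A = 16 → Q
  i=29: C-J = 19 → T
  i=30: T-C = 17 → R
  shifts repeat with period 8: DASNQTRM

DASNQTRM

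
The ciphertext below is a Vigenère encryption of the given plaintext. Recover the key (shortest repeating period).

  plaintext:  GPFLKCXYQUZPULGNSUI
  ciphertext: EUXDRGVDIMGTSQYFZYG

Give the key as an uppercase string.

YFSSHE

  i= 0: E-G = 24 → Y
  i= 1: U-P =  5 → F
  i= 2: X-F = 18 → S
  i= 3: D-L = 18 → S
  i= 4: R-K =  7 → H
  i= 5: G-C =  4 → E
  i= 6: V-X = 24 → Y
  i= 7: D-Y =  5 → F
  i= 8: I-Q = 18 → S
  i= 9: M-U = 18 → S
  i=10: G-Z =  7 → H
  i=11: T-P =  4 → E
  i=12: S-U = 24 → Y
  i=13: Q-L =  5 → F
  i=14: Y-G = 18 → S
  i=15: F-N = 18 → S
  i=16: Z-S =  7 → H
  i=17: Y-U =  4 → E
  i=18: G-I = 24 → Y
  shifts repeat with period 6: YFSSHE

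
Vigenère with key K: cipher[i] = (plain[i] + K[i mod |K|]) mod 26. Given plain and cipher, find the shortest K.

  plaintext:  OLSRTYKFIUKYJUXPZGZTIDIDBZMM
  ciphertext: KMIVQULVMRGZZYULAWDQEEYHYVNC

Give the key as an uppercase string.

  i= 0: K-O = 22 → W
  i= 1: M-L =  1 → B
  i= 2: I-S = 16 → Q
  i= 3: V-R =  4 → E
  i= 4: Q-T = 23 → X
  i= 5: U-Y = 22 → W
  i= 6: L-K =  1 → B
  i= 7: V-F = 16 → Q
  i= 8: M-I =  4 → E
  i= 9: R-U = 23 → X
  i=10: G-K = 22 → W
  i=11: Z-Y =  1 → B
  i=12: Z-J = 16 → Q
  i=13: Y-U =  4 → E
  i=14: U-X = 23 → X
  i=15: L-P = 22 → W
  i=16: A-Z =  1 → B
  i=17: W-G = 16 → Q
  i=18: D-Z =  4 → E
  i=19: Q-T = 23 → X
  i=20: E-I = 22 → W
  i=21: E-D =  1 → B
  i=22: Y-I = 16 → Q
  i=23: H-D =  4 → E
  i=24: Y-B = 23 → X
  i=25: V-Z = 22 → W
  i=26: N-M =  1 → B
  i=27: C-M = 16 → Q
  shifts repeat with period 5: WBQEX

WBQEX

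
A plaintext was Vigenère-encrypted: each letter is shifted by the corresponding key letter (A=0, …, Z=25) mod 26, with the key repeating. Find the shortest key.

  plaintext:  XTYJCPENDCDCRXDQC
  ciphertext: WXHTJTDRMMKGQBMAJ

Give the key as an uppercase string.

  i= 0: W-X = 25 → Z
  i= 1: X-T =  4 → E
  i= 2: H-Y =  9 → J
  i= 3: T-J = 10 → K
  i= 4: J-C =  7 → H
  i= 5: T-P =  4 → E
  i= 6: D-E = 25 → Z
  i= 7: R-N =  4 → E
  i= 8: M-D =  9 → J
  i= 9: M-C = 10 → K
  i=10: K-D =  7 → H
  i=11: G-C =  4 → E
  i=12: Q-R = 25 → Z
  i=13: B-X =  4 → E
  i=14: M-D =  9 → J
  i=15: A-Q = 10 → K
  i=16: J-C =  7 → H
  shifts repeat with period 6: ZEJKHE

ZEJKHE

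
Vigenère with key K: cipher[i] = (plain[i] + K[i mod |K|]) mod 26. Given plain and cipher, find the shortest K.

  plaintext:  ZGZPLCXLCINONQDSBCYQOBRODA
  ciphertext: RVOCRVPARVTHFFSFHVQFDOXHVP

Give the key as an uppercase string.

SPPNGT

  i= 0: R-Z = 18 → S
  i= 1: V-G = 15 → P
  i= 2: O-Z = 15 → P
  i= 3: C-P = 13 → N
  i= 4: R-L =  6 → G
  i= 5: V-C = 19 → T
  i= 6: P-X = 18 → S
  i= 7: A-L = 15 → P
  i= 8: R-C = 15 → P
  i= 9: V-I = 13 → N
  i=10: T-N =  6 → G
  i=11: H-O = 19 → T
  i=12: F-N = 18 → S
  i=13: F-Q = 15 → P
  i=14: S-D = 15 → P
  i=15: F-S = 13 → N
  i=16: H-B =  6 → G
  i=17: V-C = 19 → T
  i=18: Q-Y = 18 → S
  i=19: F-Q = 15 → P
  i=20: D-O = 15 → P
  i=21: O-B = 13 → N
  i=22: X-R =  6 → G
  i=23: H-O = 19 → T
  i=24: V-D = 18 → S
  i=25: P-A = 15 → P
  shifts repeat with period 6: SPPNGT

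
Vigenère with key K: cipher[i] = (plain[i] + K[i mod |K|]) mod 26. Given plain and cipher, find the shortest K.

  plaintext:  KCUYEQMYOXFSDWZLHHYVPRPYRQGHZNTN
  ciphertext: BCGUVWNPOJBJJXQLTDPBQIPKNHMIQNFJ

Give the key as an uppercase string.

  i= 0: B-K = 17 → R
  i= 1: C-C =  0 → A
  i= 2: G-U = 12 → M
  i= 3: U-Y = 22 → W
  i= 4: V-E = 17 → R
  i= 5: W-Q =  6 → G
  i= 6: N-M =  1 → B
  i= 7: P-Y = 17 → R
  i= 8: O-O =  0 → A
  i= 9: J-X = 12 → M
  i=10: B-F = 22 → W
  i=11: J-S = 17 → R
  i=12: J-D =  6 → G
  i=13: X-W =  1 → B
  i=14: Q-Z = 17 → R
  i=15: L-L =  0 → A
  i=16: T-H = 12 → M
  i=17: D-H = 22 → W
  i=18: P-Y = 17 → R
  i=19: B-V =  6 → G
  i=20: Q-P =  1 → B
  i=21: I-R = 17 → R
  i=22: P-P =  0 → A
  i=23: K-Y = 12 → M
  i=24: N-R = 22 → W
  i=25: H-Q = 17 → R
  i=26: M-G =  6 → G
  i=27: I-H =  1 → B
  i=28: Q-Z = 17 → R
  i=29: N-N =  0 → A
  i=30: F-T = 12 → M
  i=31: J-N = 22 → W
  shifts repeat with period 7: RAMWRGB

RAMWRGB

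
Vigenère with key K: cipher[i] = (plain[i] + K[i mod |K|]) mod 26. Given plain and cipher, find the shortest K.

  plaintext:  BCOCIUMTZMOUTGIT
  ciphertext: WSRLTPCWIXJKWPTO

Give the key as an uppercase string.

  i= 0: W-B = 21 → V
  i= 1: S-C = 16 → Q
  i= 2: R-O =  3 → D
  i= 3: L-C =  9 → J
  i= 4: T-I = 11 → L
  i= 5: P-U = 21 → V
  i= 6: C-M = 16 → Q
  i= 7: W-T =  3 → D
  i= 8: I-Z =  9 → J
  i= 9: X-M = 11 → L
  i=10: J-O = 21 → V
  i=11: K-U = 16 → Q
  i=12: W-T =  3 → D
  i=13: P-G =  9 → J
  i=14: T-I = 11 → L
  i=15: O-T = 21 → V
  shifts repeat with period 5: VQDJL

VQDJL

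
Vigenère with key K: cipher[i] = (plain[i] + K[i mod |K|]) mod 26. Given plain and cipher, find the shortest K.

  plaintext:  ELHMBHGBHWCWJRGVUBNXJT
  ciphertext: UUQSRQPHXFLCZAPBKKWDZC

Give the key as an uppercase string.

  i= 0: U-E = 16 → Q
  i= 1: U-L =  9 → J
  i= 2: Q-H =  9 → J
  i= 3: S-M =  6 → G
  i= 4: R-B = 16 → Q
  i= 5: Q-H =  9 → J
  i= 6: P-G =  9 → J
  i= 7: H-B =  6 → G
  i= 8: X-H = 16 → Q
  i= 9: F-W =  9 → J
  i=10: L-C =  9 → J
  i=11: C-W =  6 → G
  i=12: Z-J = 16 → Q
  i=13: A-R =  9 → J
  i=14: P-G =  9 → J
  i=15: B-V =  6 → G
  i=16: K-U = 16 → Q
  i=17: K-B =  9 → J
  i=18: W-N =  9 → J
  i=19: D-X =  6 → G
  i=20: Z-J = 16 → Q
  i=21: C-T =  9 → J
  shifts repeat with period 4: QJJG

QJJG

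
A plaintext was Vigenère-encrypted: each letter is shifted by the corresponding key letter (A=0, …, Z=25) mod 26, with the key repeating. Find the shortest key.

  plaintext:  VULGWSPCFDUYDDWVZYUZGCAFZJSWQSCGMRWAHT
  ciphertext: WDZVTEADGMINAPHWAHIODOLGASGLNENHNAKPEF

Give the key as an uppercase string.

BJOPXMLB

  i= 0: W-V =  1 → B
  i= 1: D-U =  9 → J
  i= 2: Z-L = 14 → O
  i= 3: V-G = 15 → P
  i= 4: T-W = 23 → X
  i= 5: E-S = 12 → M
  i= 6: A-P = 11 → L
  i= 7: D-C =  1 → B
  i= 8: G-F =  1 → B
  i= 9: M-D =  9 → J
  i=10: I-U = 14 → O
  i=11: N-Y = 15 → P
  i=12: A-D = 23 → X
  i=13: P-D = 12 → M
  i=14: H-W = 11 → L
  i=15: W-V =  1 → B
  i=16: A-Z =  1 → B
  i=17: H-Y =  9 → J
  i=18: I-U = 14 → O
  i=19: O-Z = 15 → P
  i=20: D-G = 23 → X
  i=21: O-C = 12 → M
  i=22: L-A = 11 → L
  i=23: G-F =  1 → B
  i=24: A-Z =  1 → B
  i=25: S-J =  9 → J
  i=26: G-S = 14 → O
  i=27: L-W = 15 → P
  i=28: N-Q = 23 → X
  i=29: E-S = 12 → M
  i=30: N-C = 11 → L
  i=31: H-G =  1 → B
  i=32: N-M =  1 → B
  i=33: A-R =  9 → J
  i=34: K-W = 14 → O
  i=35: P-A = 15 → P
  i=36: E-H = 23 → X
  i=37: F-T = 12 → M
  shifts repeat with period 8: BJOPXMLB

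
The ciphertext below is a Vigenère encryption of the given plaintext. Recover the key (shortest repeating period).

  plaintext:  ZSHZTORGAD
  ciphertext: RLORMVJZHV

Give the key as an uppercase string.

STH

  i= 0: R-Z = 18 → S
  i= 1: L-S = 19 → T
  i= 2: O-H =  7 → H
  i= 3: R-Z = 18 → S
  i= 4: M-T = 19 → T
  i= 5: V-O =  7 → H
  i= 6: J-R = 18 → S
  i= 7: Z-G = 19 → T
  i= 8: H-A =  7 → H
  i= 9: V-D = 18 → S
  shifts repeat with period 3: STH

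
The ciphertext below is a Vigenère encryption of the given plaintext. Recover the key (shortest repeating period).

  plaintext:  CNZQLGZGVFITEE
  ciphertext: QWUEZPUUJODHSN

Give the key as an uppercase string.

OJVO

  i= 0: Q-C = 14 → O
  i= 1: W-N =  9 → J
  i= 2: U-Z = 21 → V
  i= 3: E-Q = 14 → O
  i= 4: Z-L = 14 → O
  i= 5: P-G =  9 → J
  i= 6: U-Z = 21 → V
  i= 7: U-G = 14 → O
  i= 8: J-V = 14 → O
  i= 9: O-F =  9 → J
  i=10: D-I = 21 → V
  i=11: H-T = 14 → O
  i=12: S-E = 14 → O
  i=13: N-E =  9 → J
  shifts repeat with period 4: OJVO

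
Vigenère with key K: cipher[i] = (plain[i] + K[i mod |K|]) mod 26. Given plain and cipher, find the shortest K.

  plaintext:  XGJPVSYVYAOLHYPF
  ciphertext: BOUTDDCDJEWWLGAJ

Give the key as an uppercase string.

  i= 0: B-X =  4 → E
  i= 1: O-G =  8 → I
  i= 2: U-J = 11 → L
  i= 3: T-P =  4 → E
  i= 4: D-V =  8 → I
  i= 5: D-S = 11 → L
  i= 6: C-Y =  4 → E
  i= 7: D-V =  8 → I
  i= 8: J-Y = 11 → L
  i= 9: E-A =  4 → E
  i=10: W-O =  8 → I
  i=11: W-L = 11 → L
  i=12: L-H =  4 → E
  i=13: G-Y =  8 → I
  i=14: A-P = 11 → L
  i=15: J-F =  4 → E
  shifts repeat with period 3: EIL

EIL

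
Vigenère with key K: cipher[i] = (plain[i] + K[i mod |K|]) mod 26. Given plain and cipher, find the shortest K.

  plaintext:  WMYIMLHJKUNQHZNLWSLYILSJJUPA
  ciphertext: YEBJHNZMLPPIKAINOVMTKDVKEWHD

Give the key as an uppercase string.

CSDBV

  i= 0: Y-W =  2 → C
  i= 1: E-M = 18 → S
  i= 2: B-Y =  3 → D
  i= 3: J-I =  1 → B
  i= 4: H-M = 21 → V
  i= 5: N-L =  2 → C
  i= 6: Z-H = 18 → S
  i= 7: M-J =  3 → D
  i= 8: L-K =  1 → B
  i= 9: P-U = 21 → V
  i=10: P-N =  2 → C
  i=11: I-Q = 18 → S
  i=12: K-H =  3 → D
  i=13: A-Z =  1 → B
  i=14: I-N = 21 → V
  i=15: N-L =  2 → C
  i=16: O-W = 18 → S
  i=17: V-S =  3 → D
  i=18: M-L =  1 → B
  i=19: T-Y = 21 → V
  i=20: K-I =  2 → C
  i=21: D-L = 18 → S
  i=22: V-S =  3 → D
  i=23: K-J =  1 → B
  i=24: E-J = 21 → V
  i=25: W-U =  2 → C
  i=26: H-P = 18 → S
  i=27: D-A =  3 → D
  shifts repeat with period 5: CSDBV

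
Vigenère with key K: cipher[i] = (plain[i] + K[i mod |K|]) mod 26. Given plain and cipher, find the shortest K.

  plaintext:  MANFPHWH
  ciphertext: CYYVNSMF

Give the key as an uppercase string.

QYL

  i= 0: C-M = 16 → Q
  i= 1: Y-A = 24 → Y
  i= 2: Y-N = 11 → L
  i= 3: V-F = 16 → Q
  i= 4: N-P = 24 → Y
  i= 5: S-H = 11 → L
  i= 6: M-W = 16 → Q
  i= 7: F-H = 24 → Y
  shifts repeat with period 3: QYL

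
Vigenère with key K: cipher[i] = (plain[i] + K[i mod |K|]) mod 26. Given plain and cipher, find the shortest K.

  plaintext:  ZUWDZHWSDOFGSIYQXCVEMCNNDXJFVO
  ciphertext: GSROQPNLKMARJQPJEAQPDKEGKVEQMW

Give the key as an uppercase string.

  i= 0: G-Z =  7 → H
  i= 1: S-U = 24 → Y
  i= 2: R-W = 21 → V
  i= 3: O-D = 11 → L
  i= 4: Q-Z = 17 → R
  i= 5: P-H =  8 → I
  i= 6: N-W = 17 → R
  i= 7: L-S = 19 → T
  i= 8: K-D =  7 → H
  i= 9: M-O = 24 → Y
  i=10: A-F = 21 → V
  i=11: R-G = 11 → L
  i=12: J-S = 17 → R
  i=13: Q-I =  8 → I
  i=14: P-Y = 17 → R
  i=15: J-Q = 19 → T
  i=16: E-X =  7 → H
  i=17: A-C = 24 → Y
  i=18: Q-V = 21 → V
  i=19: P-E = 11 → L
  i=20: D-M = 17 → R
  i=21: K-C =  8 → I
  i=22: E-N = 17 → R
  i=23: G-N = 19 → T
  i=24: K-D =  7 → H
  i=25: V-X = 24 → Y
  i=26: E-J = 21 → V
  i=27: Q-F = 11 → L
  i=28: M-V = 17 → R
  i=29: W-O =  8 → I
  shifts repeat with period 8: HYVLRIRT

HYVLRIRT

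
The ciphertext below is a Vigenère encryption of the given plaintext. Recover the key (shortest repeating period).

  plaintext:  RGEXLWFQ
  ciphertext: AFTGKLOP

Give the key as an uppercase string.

  i= 0: A-R =  9 → J
  i= 1: F-G = 25 → Z
  i= 2: T-E = 15 → P
  i= 3: G-X =  9 → J
  i= 4: K-L = 25 → Z
  i= 5: L-W = 15 → P
  i= 6: O-F =  9 → J
  i= 7: P-Q = 25 → Z
  shifts repeat with period 3: JZP

JZP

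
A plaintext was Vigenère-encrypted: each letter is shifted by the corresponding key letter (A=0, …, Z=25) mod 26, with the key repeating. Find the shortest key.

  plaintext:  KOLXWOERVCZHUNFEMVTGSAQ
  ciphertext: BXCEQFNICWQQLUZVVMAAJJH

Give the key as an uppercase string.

RJRHU

  i= 0: B-K = 17 → R
  i= 1: X-O =  9 → J
  i= 2: C-L = 17 → R
  i= 3: E-X =  7 → H
  i= 4: Q-W = 20 → U
  i= 5: F-O = 17 → R
  i= 6: N-E =  9 → J
  i= 7: I-R = 17 → R
  i= 8: C-V =  7 → H
  i= 9: W-C = 20 → U
  i=10: Q-Z = 17 → R
  i=11: Q-H =  9 → J
  i=12: L-U = 17 → R
  i=13: U-N =  7 → H
  i=14: Z-F = 20 → U
  i=15: V-E = 17 → R
  i=16: V-M =  9 → J
  i=17: M-V = 17 → R
  i=18: A-T =  7 → H
  i=19: A-G = 20 → U
  i=20: J-S = 17 → R
  i=21: J-A =  9 → J
  i=22: H-Q = 17 → R
  shifts repeat with period 5: RJRHU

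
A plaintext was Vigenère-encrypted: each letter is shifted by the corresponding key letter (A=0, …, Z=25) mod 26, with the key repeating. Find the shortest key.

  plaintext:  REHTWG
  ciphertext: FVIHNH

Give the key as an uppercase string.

  i= 0: F-R = 14 → O
  i= 1: V-E = 17 → R
  i= 2: I-H =  1 → B
  i= 3: H-T = 14 → O
  i= 4: N-W = 17 → R
  i= 5: H-G =  1 → B
  shifts repeat with period 3: ORB

ORB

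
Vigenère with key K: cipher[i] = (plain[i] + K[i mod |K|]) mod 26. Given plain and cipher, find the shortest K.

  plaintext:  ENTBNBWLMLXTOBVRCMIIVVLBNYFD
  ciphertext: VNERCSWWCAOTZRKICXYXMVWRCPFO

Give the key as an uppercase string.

RALQP

  i= 0: V-E = 17 → R
  i= 1: N-N =  0 → A
  i= 2: E-T = 11 → L
  i= 3: R-B = 16 → Q
  i= 4: C-N = 15 → P
  i= 5: S-B = 17 → R
  i= 6: W-W =  0 → A
  i= 7: W-L = 11 → L
  i= 8: C-M = 16 → Q
  i= 9: A-L = 15 → P
  i=10: O-X = 17 → R
  i=11: T-T =  0 → A
  i=12: Z-O = 11 → L
  i=13: R-B = 16 → Q
  i=14: K-V = 15 → P
  i=15: I-R = 17 → R
  i=16: C-C =  0 → A
  i=17: X-M = 11 → L
  i=18: Y-I = 16 → Q
  i=19: X-I = 15 → P
  i=20: M-V = 17 → R
  i=21: V-V =  0 → A
  i=22: W-L = 11 → L
  i=23: R-B = 16 → Q
  i=24: C-N = 15 → P
  i=25: P-Y = 17 → R
  i=26: F-F =  0 → A
  i=27: O-D = 11 → L
  shifts repeat with period 5: RALQP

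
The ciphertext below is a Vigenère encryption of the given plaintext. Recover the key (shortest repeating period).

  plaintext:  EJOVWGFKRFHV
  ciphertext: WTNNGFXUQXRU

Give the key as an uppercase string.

  i= 0: W-E = 18 → S
  i= 1: T-J = 10 → K
  i= 2: N-O = 25 → Z
  i= 3: N-V = 18 → S
  i= 4: G-W = 10 → K
  i= 5: F-G = 25 → Z
  i= 6: X-F = 18 → S
  i= 7: U-K = 10 → K
  i= 8: Q-R = 25 → Z
  i= 9: X-F = 18 → S
  i=10: R-H = 10 → K
  i=11: U-V = 25 → Z
  shifts repeat with period 3: SKZ

SKZ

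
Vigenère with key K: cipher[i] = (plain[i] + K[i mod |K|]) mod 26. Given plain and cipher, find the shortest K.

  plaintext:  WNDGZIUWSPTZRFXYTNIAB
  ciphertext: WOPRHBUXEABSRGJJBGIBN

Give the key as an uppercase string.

  i= 0: W-W =  0 → A
  i= 1: O-N =  1 → B
  i= 2: P-D = 12 → M
  i= 3: R-G = 11 → L
  i= 4: H-Z =  8 → I
  i= 5: B-I = 19 → T
  i= 6: U-U =  0 → A
  i= 7: X-W =  1 → B
  i= 8: E-S = 12 → M
  i= 9: A-P = 11 → L
  i=10: B-T =  8 → I
  i=11: S-Z = 19 → T
  i=12: R-R =  0 → A
  i=13: G-F =  1 → B
  i=14: J-X = 12 → M
  i=15: J-Y = 11 → L
  i=16: B-T =  8 → I
  i=17: G-N = 19 → T
  i=18: I-I =  0 → A
  i=19: B-A =  1 → B
  i=20: N-B = 12 → M
  shifts repeat with period 6: ABMLIT

ABMLIT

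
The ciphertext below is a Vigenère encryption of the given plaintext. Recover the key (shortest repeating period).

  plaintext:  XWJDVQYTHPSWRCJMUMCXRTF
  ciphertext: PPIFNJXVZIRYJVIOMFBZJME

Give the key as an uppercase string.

STZC

  i= 0: P-X = 18 → S
  i= 1: P-W = 19 → T
  i= 2: I-J = 25 → Z
  i= 3: F-D =  2 → C
  i= 4: N-V = 18 → S
  i= 5: J-Q = 19 → T
  i= 6: X-Y = 25 → Z
  i= 7: V-T =  2 → C
  i= 8: Z-H = 18 → S
  i= 9: I-P = 19 → T
  i=10: R-S = 25 → Z
  i=11: Y-W =  2 → C
  i=12: J-R = 18 → S
  i=13: V-C = 19 → T
  i=14: I-J = 25 → Z
  i=15: O-M =  2 → C
  i=16: M-U = 18 → S
  i=17: F-M = 19 → T
  i=18: B-C = 25 → Z
  i=19: Z-X =  2 → C
  i=20: J-R = 18 → S
  i=21: M-T = 19 → T
  i=22: E-F = 25 → Z
  shifts repeat with period 4: STZC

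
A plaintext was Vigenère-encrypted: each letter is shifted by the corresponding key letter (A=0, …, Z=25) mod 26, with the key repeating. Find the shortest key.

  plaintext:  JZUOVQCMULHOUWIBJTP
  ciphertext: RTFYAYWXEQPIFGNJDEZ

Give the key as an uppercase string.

IULKF

  i= 0: R-J =  8 → I
  i= 1: T-Z = 20 → U
  i= 2: F-U = 11 → L
  i= 3: Y-O = 10 → K
  i= 4: A-V =  5 → F
  i= 5: Y-Q =  8 → I
  i= 6: W-C = 20 → U
  i= 7: X-M = 11 → L
  i= 8: E-U = 10 → K
  i= 9: Q-L =  5 → F
  i=10: P-H =  8 → I
  i=11: I-O = 20 → U
  i=12: F-U = 11 → L
  i=13: G-W = 10 → K
  i=14: N-I =  5 → F
  i=15: J-B =  8 → I
  i=16: D-J = 20 → U
  i=17: E-T = 11 → L
  i=18: Z-P = 10 → K
  shifts repeat with period 5: IULKF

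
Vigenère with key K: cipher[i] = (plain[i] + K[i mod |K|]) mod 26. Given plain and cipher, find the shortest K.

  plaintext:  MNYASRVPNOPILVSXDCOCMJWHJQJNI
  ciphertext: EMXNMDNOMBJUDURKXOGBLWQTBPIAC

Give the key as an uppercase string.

SZZNUM

  i= 0: E-M = 18 → S
  i= 1: M-N = 25 → Z
  i= 2: X-Y = 25 → Z
  i= 3: N-A = 13 → N
  i= 4: M-S = 20 → U
  i= 5: D-R = 12 → M
  i= 6: N-V = 18 → S
  i= 7: O-P = 25 → Z
  i= 8: M-N = 25 → Z
  i= 9: B-O = 13 → N
  i=10: J-P = 20 → U
  i=11: U-I = 12 → M
  i=12: D-L = 18 → S
  i=13: U-V = 25 → Z
  i=14: R-S = 25 → Z
  i=15: K-X = 13 → N
  i=16: X-D = 20 → U
  i=17: O-C = 12 → M
  i=18: G-O = 18 → S
  i=19: B-C = 25 → Z
  i=20: L-M = 25 → Z
  i=21: W-J = 13 → N
  i=22: Q-W = 20 → U
  i=23: T-H = 12 → M
  i=24: B-J = 18 → S
  i=25: P-Q = 25 → Z
  i=26: I-J = 25 → Z
  i=27: A-N = 13 → N
  i=28: C-I = 20 → U
  shifts repeat with period 6: SZZNUM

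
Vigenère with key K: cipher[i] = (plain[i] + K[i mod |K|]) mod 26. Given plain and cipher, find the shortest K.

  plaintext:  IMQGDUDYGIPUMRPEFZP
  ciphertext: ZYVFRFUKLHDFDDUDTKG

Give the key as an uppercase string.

RMFZOL

  i= 0: Z-I = 17 → R
  i= 1: Y-M = 12 → M
  i= 2: V-Q =  5 → F
  i= 3: F-G = 25 → Z
  i= 4: R-D = 14 → O
  i= 5: F-U = 11 → L
  i= 6: U-D = 17 → R
  i= 7: K-Y = 12 → M
  i= 8: L-G =  5 → F
  i= 9: H-I = 25 → Z
  i=10: D-P = 14 → O
  i=11: F-U = 11 → L
  i=12: D-M = 17 → R
  i=13: D-R = 12 → M
  i=14: U-P =  5 → F
  i=15: D-E = 25 → Z
  i=16: T-F = 14 → O
  i=17: K-Z = 11 → L
  i=18: G-P = 17 → R
  shifts repeat with period 6: RMFZOL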